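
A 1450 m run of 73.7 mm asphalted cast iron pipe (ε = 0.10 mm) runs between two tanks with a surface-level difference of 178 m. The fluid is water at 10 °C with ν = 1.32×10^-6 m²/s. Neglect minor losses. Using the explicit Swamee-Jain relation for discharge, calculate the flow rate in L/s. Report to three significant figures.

Q ≈ 12.0 L/s

Swamee-Jain (Type II): Q = -0.965·√(gD⁵h_f/L)·ln[ε/(3.7D) + √(3.17ν²L/(gD³h_f))]
√(gD⁵h_f/L) = √(9.81·0.0737⁵·178/1450) = 0.001618
ε/(3.7D) = 3.67×10^-4; √(3.17ν²L/(gD³h_f)) = 1.07×10^-4
Q = -0.965·0.001618·ln(4.738×10^-4) = 0.01195 m³/s
Check: V = 2.80 m/s, Re = 1.56×10^5, f = 0.02280, h_f = 179 m ≈ 178 m ✓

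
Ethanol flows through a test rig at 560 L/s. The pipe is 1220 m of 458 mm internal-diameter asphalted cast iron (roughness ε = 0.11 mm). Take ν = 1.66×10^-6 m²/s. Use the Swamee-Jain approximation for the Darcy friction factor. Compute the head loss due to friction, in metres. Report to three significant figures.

V = 4Q/(πD²) = 4·0.560/(π·0.458²) = 3.399 m/s
Re = VD/ν = 3.399·0.458/1.66×10^-6 = 9.38×10^5 → turbulent
ε/D = 0.11/458 = 2.40×10^-4
Swamee-Jain: f = 0.01524
h_f = f(L/D)V²/(2g) = 0.01524·(1220/0.458)·3.399²/(2·9.81) = 23.91 m

h_f ≈ 23.9 m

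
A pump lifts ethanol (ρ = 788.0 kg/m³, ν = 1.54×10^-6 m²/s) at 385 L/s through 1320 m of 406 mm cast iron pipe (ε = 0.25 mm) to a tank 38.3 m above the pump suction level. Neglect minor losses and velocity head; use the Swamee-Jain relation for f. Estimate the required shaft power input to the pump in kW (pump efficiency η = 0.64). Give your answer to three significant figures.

P_shaft ≈ 302 kW

V = 4Q/(πD²) = 2.974 m/s; Re = 7.84×10^5; ε/D = 6.16×10^-4; f = 0.01816
h_f = f(L/D)V²/2g = 26.61 m
Total head H = z + h_f = 38.3 + 26.61 = 64.91 m
P_hyd = ρgQH = 788.0·9.81·0.385·64.91 = 193.2 kW
P_shaft = P_hyd/η = 193.2/0.64 = 301.9 kW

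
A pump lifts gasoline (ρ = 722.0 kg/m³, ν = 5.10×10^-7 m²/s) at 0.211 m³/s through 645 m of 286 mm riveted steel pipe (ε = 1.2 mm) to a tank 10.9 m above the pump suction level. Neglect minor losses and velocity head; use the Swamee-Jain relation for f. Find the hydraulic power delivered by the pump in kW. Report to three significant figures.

P_hyd ≈ 69.9 kW

V = 4Q/(πD²) = 3.284 m/s; Re = 1.84×10^6; ε/D = 0.00420; f = 0.02892
h_f = f(L/D)V²/2g = 35.86 m
Total head H = z + h_f = 10.9 + 35.86 = 46.76 m
P_hyd = ρgQH = 722.0·9.81·0.211·46.76 = 69.87 kW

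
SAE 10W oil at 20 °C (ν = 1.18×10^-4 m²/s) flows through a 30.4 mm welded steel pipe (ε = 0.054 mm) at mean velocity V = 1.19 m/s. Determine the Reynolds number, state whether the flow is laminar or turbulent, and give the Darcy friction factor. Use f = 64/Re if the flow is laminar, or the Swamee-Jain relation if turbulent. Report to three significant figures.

Re = VD/ν = 1.190·0.0304/1.18×10^-4 = 307
Re < 2300 → laminar → f = 64/Re = 0.2088

Re ≈ 307; laminar; f = 64/Re ≈ 0.209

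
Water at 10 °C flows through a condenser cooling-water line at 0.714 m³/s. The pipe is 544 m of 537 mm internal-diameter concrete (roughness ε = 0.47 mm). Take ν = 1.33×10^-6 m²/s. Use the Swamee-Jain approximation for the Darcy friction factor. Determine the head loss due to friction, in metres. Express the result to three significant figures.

V = 4Q/(πD²) = 4·0.714/(π·0.537²) = 3.153 m/s
Re = VD/ν = 3.153·0.537/1.33×10^-6 = 1.27×10^6 → turbulent
ε/D = 0.47/537 = 8.75×10^-4
Swamee-Jain: f = 0.01936
h_f = f(L/D)V²/(2g) = 0.01936·(544/0.537)·3.153²/(2·9.81) = 9.934 m

h_f ≈ 9.93 m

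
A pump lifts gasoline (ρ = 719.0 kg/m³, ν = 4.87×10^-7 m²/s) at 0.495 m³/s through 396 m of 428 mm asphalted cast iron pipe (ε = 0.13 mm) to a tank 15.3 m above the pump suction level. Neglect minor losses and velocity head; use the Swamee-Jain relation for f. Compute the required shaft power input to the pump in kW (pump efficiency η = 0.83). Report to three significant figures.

P_shaft ≈ 100 kW

V = 4Q/(πD²) = 3.441 m/s; Re = 3.02×10^6; ε/D = 3.04×10^-4; f = 0.01529
h_f = f(L/D)V²/2g = 8.537 m
Total head H = z + h_f = 15.3 + 8.537 = 23.84 m
P_hyd = ρgQH = 719.0·9.81·0.495·23.84 = 83.22 kW
P_shaft = P_hyd/η = 83.22/0.83 = 100.3 kW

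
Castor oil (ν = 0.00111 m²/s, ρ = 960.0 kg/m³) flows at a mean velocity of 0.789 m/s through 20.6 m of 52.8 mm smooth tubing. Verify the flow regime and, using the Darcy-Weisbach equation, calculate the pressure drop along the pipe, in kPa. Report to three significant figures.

Re = VD/ν = 0.789·0.05280/0.00111 = 37.5 → laminar (Re < 2300)
f = 64/Re = 1.705
h_f = f(L/D)V²/(2g) = 1.705·(20.6/0.05280)·0.789²/(2·9.81) = 21.11 m
Δp = ρg·h_f = 960.0·9.81·21.11 = 198.8 kPa

Δp ≈ 199 kPa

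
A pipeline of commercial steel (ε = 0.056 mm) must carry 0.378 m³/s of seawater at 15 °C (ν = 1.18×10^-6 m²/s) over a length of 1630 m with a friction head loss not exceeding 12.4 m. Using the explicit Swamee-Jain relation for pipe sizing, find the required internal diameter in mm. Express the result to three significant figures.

D ≈ 469 mm

Swamee-Jain (Type III): D = 0.66·[ε^1.25·(LQ²/(gh_f))^4.75 + ν·Q^9.4·(L/(gh_f))^5.2]^0.04
LQ²/(gh_f) = 1.915; L/(gh_f) = 13.40
Term 1 = ε^1.25·(…)^4.75 = 1.06×10^-4; Term 2 = ν·Q^9.4·(…)^5.2 = 9.15×10^-5
D = 0.66·(1.06×10^-4 + 9.15×10^-5)^0.04 = 0.4692 m = 469 mm
Check: V = 2.19 m/s, Re = 8.69×10^5, f = 0.01394, h_f = 11.8 m ≈ 12.4 m ✓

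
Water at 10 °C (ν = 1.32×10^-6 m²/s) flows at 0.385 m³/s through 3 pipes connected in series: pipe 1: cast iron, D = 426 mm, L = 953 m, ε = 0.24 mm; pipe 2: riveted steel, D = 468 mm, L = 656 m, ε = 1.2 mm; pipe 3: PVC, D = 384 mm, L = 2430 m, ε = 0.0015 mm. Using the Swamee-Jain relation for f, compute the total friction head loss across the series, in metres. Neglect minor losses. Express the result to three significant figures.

Pipe 1: V = 2.701 m/s, Re = 8.72×10^5, ε/D = 5.63×10^-4, f = 0.01778, h_1 = f(L/D)V²/2g = 14.80 m
Pipe 2: V = 2.238 m/s, Re = 7.94×10^5, ε/D = 0.00256, f = 0.02532, h_2 = f(L/D)V²/2g = 9.063 m
Pipe 3: V = 3.324 m/s, Re = 9.67×10^5, ε/D = 3.91×10^-6, f = 0.01177, h_3 = f(L/D)V²/2g = 41.95 m
Series → Q common, losses add: H = Σh = 65.81 m

H ≈ 65.8 m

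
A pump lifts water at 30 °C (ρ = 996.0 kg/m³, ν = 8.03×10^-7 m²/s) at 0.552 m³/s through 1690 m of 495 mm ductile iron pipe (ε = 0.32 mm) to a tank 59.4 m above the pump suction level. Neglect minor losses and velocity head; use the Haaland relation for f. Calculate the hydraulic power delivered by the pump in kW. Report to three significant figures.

V = 4Q/(πD²) = 2.868 m/s; Re = 1.77×10^6; ε/D = 6.46×10^-4; f = 0.01795
h_f = f(L/D)V²/2g = 25.70 m
Total head H = z + h_f = 59.4 + 25.70 = 85.10 m
P_hyd = ρgQH = 996.0·9.81·0.552·85.10 = 459.0 kW

P_hyd ≈ 459 kW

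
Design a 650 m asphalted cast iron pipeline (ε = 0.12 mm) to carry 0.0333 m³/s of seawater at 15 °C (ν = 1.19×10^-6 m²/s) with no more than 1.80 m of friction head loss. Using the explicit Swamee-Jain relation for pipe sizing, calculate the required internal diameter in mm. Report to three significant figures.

D ≈ 234 mm

Swamee-Jain (Type III): D = 0.66·[ε^1.25·(LQ²/(gh_f))^4.75 + ν·Q^9.4·(L/(gh_f))^5.2]^0.04
LQ²/(gh_f) = 0.04082; L/(gh_f) = 36.81
Term 1 = ε^1.25·(…)^4.75 = 3.17×10^-12; Term 2 = ν·Q^9.4·(…)^5.2 = 2.14×10^-12
D = 0.66·(3.17×10^-12 + 2.14×10^-12)^0.04 = 0.2336 m = 234 mm
Check: V = 0.777 m/s, Re = 1.53×10^5, f = 0.01951, h_f = 1.67 m ≈ 1.80 m ✓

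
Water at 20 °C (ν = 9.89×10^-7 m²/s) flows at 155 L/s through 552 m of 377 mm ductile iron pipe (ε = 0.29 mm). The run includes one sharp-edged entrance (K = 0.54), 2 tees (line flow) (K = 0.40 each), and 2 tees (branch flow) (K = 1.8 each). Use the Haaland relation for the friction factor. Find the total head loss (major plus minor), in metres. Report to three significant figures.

H_L ≈ 3.23 m

V = 4Q/(πD²) = 1.389 m/s; V²/2g = 0.09827 m
Re = 5.29×10^5, ε/D = 7.69×10^-4 → f = 0.01907 (Haaland)
Major: h_f = f(L/D)·V²/2g = 0.01907·1464·0.09827 = 2.744 m
Minor: ΣK = 4.94; h_m = ΣK·V²/2g = 0.4855 m
Total H_L = 2.744 + 0.4855 = 3.229 m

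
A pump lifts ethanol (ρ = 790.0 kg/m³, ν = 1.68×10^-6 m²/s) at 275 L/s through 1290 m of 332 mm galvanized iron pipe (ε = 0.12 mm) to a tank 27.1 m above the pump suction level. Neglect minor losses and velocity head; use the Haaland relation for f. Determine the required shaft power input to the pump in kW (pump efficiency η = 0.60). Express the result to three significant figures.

P_shaft ≈ 213 kW

V = 4Q/(πD²) = 3.177 m/s; Re = 6.28×10^5; ε/D = 3.61×10^-4; f = 0.01643
h_f = f(L/D)V²/2g = 32.84 m
Total head H = z + h_f = 27.1 + 32.84 = 59.94 m
P_hyd = ρgQH = 790.0·9.81·0.275·59.94 = 127.7 kW
P_shaft = P_hyd/η = 127.7/0.60 = 212.9 kW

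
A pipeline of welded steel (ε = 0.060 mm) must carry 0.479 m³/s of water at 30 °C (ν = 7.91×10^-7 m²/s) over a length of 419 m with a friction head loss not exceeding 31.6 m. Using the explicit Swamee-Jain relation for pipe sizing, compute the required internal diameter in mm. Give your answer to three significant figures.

D ≈ 327 mm

Swamee-Jain (Type III): D = 0.66·[ε^1.25·(LQ²/(gh_f))^4.75 + ν·Q^9.4·(L/(gh_f))^5.2]^0.04
LQ²/(gh_f) = 0.3101; L/(gh_f) = 1.352
Term 1 = ε^1.25·(…)^4.75 = 2.03×10^-8; Term 2 = ν·Q^9.4·(…)^5.2 = 3.75×10^-9
D = 0.66·(2.03×10^-8 + 3.75×10^-9)^0.04 = 0.3272 m = 327 mm
Check: V = 5.70 m/s, Re = 2.36×10^6, f = 0.01403, h_f = 29.7 m ≈ 31.6 m ✓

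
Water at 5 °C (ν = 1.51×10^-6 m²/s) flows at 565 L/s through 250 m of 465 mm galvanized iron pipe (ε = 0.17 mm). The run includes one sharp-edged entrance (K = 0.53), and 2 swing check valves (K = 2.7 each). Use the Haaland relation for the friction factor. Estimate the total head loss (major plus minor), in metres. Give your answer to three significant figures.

H_L ≈ 8.25 m

V = 4Q/(πD²) = 3.327 m/s; V²/2g = 0.5642 m
Re = 1.02×10^6, ε/D = 3.66×10^-4 → f = 0.01615 (Haaland)
Major: h_f = f(L/D)·V²/2g = 0.01615·537.6·0.5642 = 4.900 m
Minor: ΣK = 5.93; h_m = ΣK·V²/2g = 3.345 m
Total H_L = 4.900 + 3.345 = 8.245 m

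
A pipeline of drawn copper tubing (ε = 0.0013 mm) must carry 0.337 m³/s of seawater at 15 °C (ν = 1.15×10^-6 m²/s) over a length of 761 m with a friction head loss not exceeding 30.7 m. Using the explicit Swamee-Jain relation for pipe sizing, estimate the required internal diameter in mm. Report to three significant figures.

Swamee-Jain (Type III): D = 0.66·[ε^1.25·(LQ²/(gh_f))^4.75 + ν·Q^9.4·(L/(gh_f))^5.2]^0.04
LQ²/(gh_f) = 0.2870; L/(gh_f) = 2.527
Term 1 = ε^1.25·(…)^4.75 = 1.17×10^-10; Term 2 = ν·Q^9.4·(…)^5.2 = 5.17×10^-9
D = 0.66·(1.17×10^-10 + 5.17×10^-9)^0.04 = 0.3080 m = 308 mm
Check: V = 4.52 m/s, Re = 1.21×10^6, f = 0.01136, h_f = 29.3 m ≈ 30.7 m ✓

D ≈ 308 mm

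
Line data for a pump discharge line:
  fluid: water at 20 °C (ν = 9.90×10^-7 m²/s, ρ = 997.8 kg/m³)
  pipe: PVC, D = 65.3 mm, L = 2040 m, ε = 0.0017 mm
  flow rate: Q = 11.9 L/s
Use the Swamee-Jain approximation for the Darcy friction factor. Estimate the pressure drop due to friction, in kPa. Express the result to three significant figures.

V = 4Q/(πD²) = 4·0.0119/(π·0.0653²) = 3.553 m/s
Re = VD/ν = 3.553·0.0653/9.90×10^-7 = 2.34×10^5 → turbulent
ε/D = 0.0017/65.3 = 2.60×10^-5
Swamee-Jain: f = 0.01532
h_f = f(L/D)V²/(2g) = 0.01532·(2040/0.0653)·3.553²/(2·9.81) = 308.1 m
Δp = ρg·h_f = 997.8·9.81·308.1 = 3015 kPa

Δp ≈ 3020 kPa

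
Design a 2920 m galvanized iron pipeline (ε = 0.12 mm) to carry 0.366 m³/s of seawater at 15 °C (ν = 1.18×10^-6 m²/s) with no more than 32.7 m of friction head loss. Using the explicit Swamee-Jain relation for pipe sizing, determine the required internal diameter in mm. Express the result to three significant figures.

Swamee-Jain (Type III): D = 0.66·[ε^1.25·(LQ²/(gh_f))^4.75 + ν·Q^9.4·(L/(gh_f))^5.2]^0.04
LQ²/(gh_f) = 1.219; L/(gh_f) = 9.103
Term 1 = ε^1.25·(…)^4.75 = 3.22×10^-5; Term 2 = ν·Q^9.4·(…)^5.2 = 9.04×10^-6
D = 0.66·(3.22×10^-5 + 9.04×10^-6)^0.04 = 0.4407 m = 441 mm
Check: V = 2.40 m/s, Re = 8.96×10^5, f = 0.01558, h_f = 30.3 m ≈ 32.7 m ✓

D ≈ 441 mm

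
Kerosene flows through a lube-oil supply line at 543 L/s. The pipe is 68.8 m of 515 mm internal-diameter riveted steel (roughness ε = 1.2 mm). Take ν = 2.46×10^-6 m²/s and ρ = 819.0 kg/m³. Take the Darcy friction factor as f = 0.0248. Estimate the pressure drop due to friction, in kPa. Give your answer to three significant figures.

Δp ≈ 9.22 kPa

V = 4Q/(πD²) = 4·0.543/(π·0.515²) = 2.607 m/s
h_f = f(L/D)V²/(2g) = 0.02480·(68.8/0.515)·2.607²/(2·9.81) = 1.147 m
Δp = ρg·h_f = 819.0·9.81·1.147 = 9.219 kPa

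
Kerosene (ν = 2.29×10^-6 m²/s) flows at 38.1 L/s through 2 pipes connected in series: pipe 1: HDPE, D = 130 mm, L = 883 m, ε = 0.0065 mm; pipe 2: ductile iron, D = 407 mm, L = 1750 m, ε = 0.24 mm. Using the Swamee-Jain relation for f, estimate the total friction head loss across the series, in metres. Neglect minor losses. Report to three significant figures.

Pipe 1: V = 2.870 m/s, Re = 1.63×10^5, ε/D = 5.00×10^-5, f = 0.01657, h_1 = f(L/D)V²/2g = 47.26 m
Pipe 2: V = 0.2929 m/s, Re = 5.20×10^4, ε/D = 5.90×10^-4, f = 0.02277, h_2 = f(L/D)V²/2g = 0.4280 m
Series → Q common, losses add: H = Σh = 47.69 m

H ≈ 47.7 m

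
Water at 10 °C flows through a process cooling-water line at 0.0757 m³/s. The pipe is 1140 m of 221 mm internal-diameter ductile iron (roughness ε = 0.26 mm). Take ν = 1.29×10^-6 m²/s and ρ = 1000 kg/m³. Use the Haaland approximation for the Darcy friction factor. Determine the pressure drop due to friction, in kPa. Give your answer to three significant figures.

Δp ≈ 213 kPa

V = 4Q/(πD²) = 4·0.0757/(π·0.221²) = 1.973 m/s
Re = VD/ν = 1.973·0.221/1.29×10^-6 = 3.38×10^5 → turbulent
ε/D = 0.26/221 = 0.00118
Haaland: f = 0.02116
h_f = f(L/D)V²/(2g) = 0.02116·(1140/0.221)·1.973²/(2·9.81) = 21.66 m
Δp = ρg·h_f = 1000·9.81·21.66 = 212.5 kPa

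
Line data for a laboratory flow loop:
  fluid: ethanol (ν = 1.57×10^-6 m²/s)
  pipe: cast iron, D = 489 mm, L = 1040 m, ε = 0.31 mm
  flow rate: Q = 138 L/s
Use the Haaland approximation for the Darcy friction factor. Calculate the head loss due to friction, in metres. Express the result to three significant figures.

h_f ≈ 1.12 m

V = 4Q/(πD²) = 4·0.138/(π·0.489²) = 0.7348 m/s
Re = VD/ν = 0.7348·0.489/1.57×10^-6 = 2.29×10^5 → turbulent
ε/D = 0.31/489 = 6.34×10^-4
Haaland: f = 0.01913
h_f = f(L/D)V²/(2g) = 0.01913·(1040/0.489)·0.7348²/(2·9.81) = 1.119 m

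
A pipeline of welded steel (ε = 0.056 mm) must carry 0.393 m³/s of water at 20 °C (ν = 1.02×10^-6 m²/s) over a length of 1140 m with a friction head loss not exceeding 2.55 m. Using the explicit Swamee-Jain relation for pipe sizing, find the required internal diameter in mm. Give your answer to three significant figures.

Swamee-Jain (Type III): D = 0.66·[ε^1.25·(LQ²/(gh_f))^4.75 + ν·Q^9.4·(L/(gh_f))^5.2]^0.04
LQ²/(gh_f) = 7.039; L/(gh_f) = 45.57
Term 1 = ε^1.25·(…)^4.75 = 0.0514; Term 2 = ν·Q^9.4·(…)^5.2 = 0.0662
D = 0.66·(0.0514 + 0.0662)^0.04 = 0.6058 m = 606 mm
Check: V = 1.36 m/s, Re = 8.10×10^5, f = 0.01365, h_f = 2.43 m ≈ 2.55 m ✓

D ≈ 606 mm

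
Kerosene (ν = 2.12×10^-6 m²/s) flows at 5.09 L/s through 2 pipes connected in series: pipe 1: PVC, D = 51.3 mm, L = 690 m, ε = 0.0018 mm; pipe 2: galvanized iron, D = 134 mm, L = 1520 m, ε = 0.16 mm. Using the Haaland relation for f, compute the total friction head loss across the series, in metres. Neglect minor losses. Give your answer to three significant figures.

Pipe 1: V = 2.463 m/s, Re = 5.96×10^4, ε/D = 3.51×10^-5, f = 0.02002, h_1 = f(L/D)V²/2g = 83.23 m
Pipe 2: V = 0.3609 m/s, Re = 2.28×10^4, ε/D = 0.00119, f = 0.02733, h_2 = f(L/D)V²/2g = 2.058 m
Series → Q common, losses add: H = Σh = 85.29 m

H ≈ 85.3 m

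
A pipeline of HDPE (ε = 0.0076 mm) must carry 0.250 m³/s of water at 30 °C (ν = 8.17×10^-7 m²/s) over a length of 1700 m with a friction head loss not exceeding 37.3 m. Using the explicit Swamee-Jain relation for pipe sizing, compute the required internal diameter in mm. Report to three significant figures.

Swamee-Jain (Type III): D = 0.66·[ε^1.25·(LQ²/(gh_f))^4.75 + ν·Q^9.4·(L/(gh_f))^5.2]^0.04
LQ²/(gh_f) = 0.2904; L/(gh_f) = 4.646
Term 1 = ε^1.25·(…)^4.75 = 1.12×10^-9; Term 2 = ν·Q^9.4·(…)^5.2 = 5.27×10^-9
D = 0.66·(1.12×10^-9 + 5.27×10^-9)^0.04 = 0.3103 m = 310 mm
Check: V = 3.31 m/s, Re = 1.26×10^6, f = 0.01183, h_f = 36.1 m ≈ 37.3 m ✓

D ≈ 310 mm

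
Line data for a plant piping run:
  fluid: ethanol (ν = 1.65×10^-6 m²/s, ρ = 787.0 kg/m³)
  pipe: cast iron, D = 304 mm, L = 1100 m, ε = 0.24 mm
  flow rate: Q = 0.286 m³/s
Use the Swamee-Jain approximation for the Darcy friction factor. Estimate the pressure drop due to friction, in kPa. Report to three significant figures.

Δp ≈ 423 kPa

V = 4Q/(πD²) = 4·0.286/(π·0.304²) = 3.940 m/s
Re = VD/ν = 3.940·0.304/1.65×10^-6 = 7.26×10^5 → turbulent
ε/D = 0.24/304 = 7.89×10^-4
Swamee-Jain: f = 0.01915
h_f = f(L/D)V²/(2g) = 0.01915·(1100/0.304)·3.940²/(2·9.81) = 54.84 m
Δp = ρg·h_f = 787.0·9.81·54.84 = 423.4 kPa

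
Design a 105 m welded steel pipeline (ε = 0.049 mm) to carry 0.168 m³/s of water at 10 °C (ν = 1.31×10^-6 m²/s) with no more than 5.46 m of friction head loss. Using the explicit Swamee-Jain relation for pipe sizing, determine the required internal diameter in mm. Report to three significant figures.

Swamee-Jain (Type III): D = 0.66·[ε^1.25·(LQ²/(gh_f))^4.75 + ν·Q^9.4·(L/(gh_f))^5.2]^0.04
LQ²/(gh_f) = 0.05533; L/(gh_f) = 1.960
Term 1 = ε^1.25·(…)^4.75 = 4.38×10^-12; Term 2 = ν·Q^9.4·(…)^5.2 = 2.27×10^-12
D = 0.66·(4.38×10^-12 + 2.27×10^-12)^0.04 = 0.2358 m = 236 mm
Check: V = 3.85 m/s, Re = 6.93×10^5, f = 0.01520, h_f = 5.11 m ≈ 5.46 m ✓

D ≈ 236 mm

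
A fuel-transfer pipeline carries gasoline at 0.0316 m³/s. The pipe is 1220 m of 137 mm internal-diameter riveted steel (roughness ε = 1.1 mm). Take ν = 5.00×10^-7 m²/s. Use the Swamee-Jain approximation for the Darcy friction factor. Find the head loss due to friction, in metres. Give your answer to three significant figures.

h_f ≈ 73.9 m

V = 4Q/(πD²) = 4·0.0316/(π·0.137²) = 2.144 m/s
Re = VD/ν = 2.144·0.137/5.00×10^-7 = 5.87×10^5 → turbulent
ε/D = 1.1/137 = 0.00803
Swamee-Jain: f = 0.03543
h_f = f(L/D)V²/(2g) = 0.03543·(1220/0.137)·2.144²/(2·9.81) = 73.90 m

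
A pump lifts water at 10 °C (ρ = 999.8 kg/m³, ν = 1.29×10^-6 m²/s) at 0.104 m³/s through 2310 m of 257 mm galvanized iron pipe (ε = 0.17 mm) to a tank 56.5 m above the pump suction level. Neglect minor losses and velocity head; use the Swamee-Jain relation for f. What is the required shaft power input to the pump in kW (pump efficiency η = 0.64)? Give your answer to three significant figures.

P_shaft ≈ 146 kW

V = 4Q/(πD²) = 2.005 m/s; Re = 3.99×10^5; ε/D = 6.61×10^-4; f = 0.01891
h_f = f(L/D)V²/2g = 34.81 m
Total head H = z + h_f = 56.5 + 34.81 = 91.31 m
P_hyd = ρgQH = 999.8·9.81·0.104·91.31 = 93.14 kW
P_shaft = P_hyd/η = 93.14/0.64 = 145.5 kW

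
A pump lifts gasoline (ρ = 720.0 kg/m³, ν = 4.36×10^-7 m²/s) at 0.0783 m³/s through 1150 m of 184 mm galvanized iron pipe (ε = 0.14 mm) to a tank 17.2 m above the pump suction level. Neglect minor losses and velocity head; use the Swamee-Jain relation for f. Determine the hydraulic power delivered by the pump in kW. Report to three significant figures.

V = 4Q/(πD²) = 2.945 m/s; Re = 1.24×10^6; ε/D = 7.61×10^-4; f = 0.01878
h_f = f(L/D)V²/2g = 51.86 m
Total head H = z + h_f = 17.2 + 51.86 = 69.06 m
P_hyd = ρgQH = 720.0·9.81·0.0783·69.06 = 38.20 kW

P_hyd ≈ 38.2 kW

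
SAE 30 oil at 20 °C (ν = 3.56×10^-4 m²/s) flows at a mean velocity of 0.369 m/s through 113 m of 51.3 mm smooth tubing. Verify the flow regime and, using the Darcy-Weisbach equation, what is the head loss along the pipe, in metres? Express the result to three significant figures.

Re = VD/ν = 0.369·0.05130/3.56×10^-4 = 53.2 → laminar (Re < 2300)
f = 64/Re = 1.204
h_f = f(L/D)V²/(2g) = 1.204·(113/0.05130)·0.369²/(2·9.81) = 18.40 m

h_f ≈ 18.4 m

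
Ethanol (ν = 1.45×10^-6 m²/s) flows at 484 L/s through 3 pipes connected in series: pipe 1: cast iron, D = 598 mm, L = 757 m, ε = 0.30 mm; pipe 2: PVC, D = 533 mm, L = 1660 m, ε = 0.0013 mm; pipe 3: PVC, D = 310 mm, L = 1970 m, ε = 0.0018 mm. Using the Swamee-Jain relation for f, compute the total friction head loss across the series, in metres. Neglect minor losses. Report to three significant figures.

Pipe 1: V = 1.723 m/s, Re = 7.11×10^5, ε/D = 5.02×10^-4, f = 0.01751, h_1 = f(L/D)V²/2g = 3.356 m
Pipe 2: V = 2.169 m/s, Re = 7.97×10^5, ε/D = 2.44×10^-6, f = 0.01212, h_2 = f(L/D)V²/2g = 9.050 m
Pipe 3: V = 6.413 m/s, Re = 1.37×10^6, ε/D = 5.81×10^-6, f = 0.01119, h_3 = f(L/D)V²/2g = 149.0 m
Series → Q common, losses add: H = Σh = 161.5 m

H ≈ 161 m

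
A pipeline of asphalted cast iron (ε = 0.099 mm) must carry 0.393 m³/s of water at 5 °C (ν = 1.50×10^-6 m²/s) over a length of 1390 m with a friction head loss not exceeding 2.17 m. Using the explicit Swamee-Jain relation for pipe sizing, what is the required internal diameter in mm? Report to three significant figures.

Swamee-Jain (Type III): D = 0.66·[ε^1.25·(LQ²/(gh_f))^4.75 + ν·Q^9.4·(L/(gh_f))^5.2]^0.04
LQ²/(gh_f) = 10.08; L/(gh_f) = 65.30
Term 1 = ε^1.25·(…)^4.75 = 0.578; Term 2 = ν·Q^9.4·(…)^5.2 = 0.632
D = 0.66·(0.578 + 0.632)^0.04 = 0.6651 m = 665 mm
Check: V = 1.13 m/s, Re = 5.02×10^5, f = 0.01500, h_f = 2.05 m ≈ 2.17 m ✓

D ≈ 665 mm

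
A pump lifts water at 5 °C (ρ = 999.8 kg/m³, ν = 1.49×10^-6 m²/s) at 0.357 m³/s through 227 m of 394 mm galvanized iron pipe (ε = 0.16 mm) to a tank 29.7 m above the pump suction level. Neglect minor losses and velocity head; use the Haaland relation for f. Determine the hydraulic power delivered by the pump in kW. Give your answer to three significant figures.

V = 4Q/(πD²) = 2.928 m/s; Re = 7.74×10^5; ε/D = 4.06×10^-4; f = 0.01663
h_f = f(L/D)V²/2g = 4.186 m
Total head H = z + h_f = 29.7 + 4.186 = 33.89 m
P_hyd = ρgQH = 999.8·9.81·0.357·33.89 = 118.7 kW

P_hyd ≈ 119 kW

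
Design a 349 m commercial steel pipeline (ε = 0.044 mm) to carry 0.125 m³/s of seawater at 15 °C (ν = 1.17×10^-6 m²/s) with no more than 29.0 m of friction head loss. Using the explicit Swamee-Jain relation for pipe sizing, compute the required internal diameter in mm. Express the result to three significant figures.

Swamee-Jain (Type III): D = 0.66·[ε^1.25·(LQ²/(gh_f))^4.75 + ν·Q^9.4·(L/(gh_f))^5.2]^0.04
LQ²/(gh_f) = 0.01917; L/(gh_f) = 1.227
Term 1 = ε^1.25·(…)^4.75 = 2.49×10^-14; Term 2 = ν·Q^9.4·(…)^5.2 = 1.10×10^-14
D = 0.66·(2.49×10^-14 + 1.10×10^-14)^0.04 = 0.1913 m = 191 mm
Check: V = 4.35 m/s, Re = 7.11×10^5, f = 0.01539, h_f = 27.1 m ≈ 29.0 m ✓

D ≈ 191 mm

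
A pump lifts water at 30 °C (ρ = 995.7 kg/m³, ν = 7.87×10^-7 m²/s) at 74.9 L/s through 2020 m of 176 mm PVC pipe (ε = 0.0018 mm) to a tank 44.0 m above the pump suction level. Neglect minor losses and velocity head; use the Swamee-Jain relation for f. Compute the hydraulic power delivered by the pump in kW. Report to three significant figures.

V = 4Q/(πD²) = 3.079 m/s; Re = 6.89×10^5; ε/D = 1.02×10^-5; f = 0.01257
h_f = f(L/D)V²/2g = 69.71 m
Total head H = z + h_f = 44.0 + 69.71 = 113.7 m
P_hyd = ρgQH = 995.7·9.81·0.0749·113.7 = 83.19 kW

P_hyd ≈ 83.2 kW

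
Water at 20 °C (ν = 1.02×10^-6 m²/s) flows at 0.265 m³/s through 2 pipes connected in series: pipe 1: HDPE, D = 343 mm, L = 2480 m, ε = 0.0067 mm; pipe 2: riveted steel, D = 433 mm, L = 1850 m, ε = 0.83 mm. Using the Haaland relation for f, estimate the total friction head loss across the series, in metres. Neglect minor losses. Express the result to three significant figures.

Pipe 1: V = 2.868 m/s, Re = 9.64×10^5, ε/D = 1.95×10^-5, f = 0.01201, h_1 = f(L/D)V²/2g = 36.42 m
Pipe 2: V = 1.800 m/s, Re = 7.64×10^5, ε/D = 0.00192, f = 0.02342, h_2 = f(L/D)V²/2g = 16.52 m
Series → Q common, losses add: H = Σh = 52.94 m

H ≈ 52.9 m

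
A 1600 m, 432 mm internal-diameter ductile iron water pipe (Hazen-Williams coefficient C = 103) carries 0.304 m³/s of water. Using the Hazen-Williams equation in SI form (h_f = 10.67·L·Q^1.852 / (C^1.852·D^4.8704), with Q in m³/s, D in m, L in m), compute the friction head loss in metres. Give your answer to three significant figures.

h_f = 10.67·1600·0.304^1.852 / (103^1.852·0.432^4.8704) = 21.00 m

h_f ≈ 21.0 m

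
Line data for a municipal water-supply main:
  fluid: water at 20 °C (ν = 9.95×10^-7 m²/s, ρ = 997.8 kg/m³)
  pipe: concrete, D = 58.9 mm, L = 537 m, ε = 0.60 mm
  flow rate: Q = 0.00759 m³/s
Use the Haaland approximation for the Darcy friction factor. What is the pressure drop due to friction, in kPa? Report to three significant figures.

V = 4Q/(πD²) = 4·0.00759/(π·0.0589²) = 2.786 m/s
Re = VD/ν = 2.786·0.0589/9.95×10^-7 = 1.65×10^5 → turbulent
ε/D = 0.60/58.9 = 0.0102
Haaland: f = 0.03856
h_f = f(L/D)V²/(2g) = 0.03856·(537/0.0589)·2.786²/(2·9.81) = 139.0 m
Δp = ρg·h_f = 997.8·9.81·139.0 = 1361 kPa

Δp ≈ 1360 kPa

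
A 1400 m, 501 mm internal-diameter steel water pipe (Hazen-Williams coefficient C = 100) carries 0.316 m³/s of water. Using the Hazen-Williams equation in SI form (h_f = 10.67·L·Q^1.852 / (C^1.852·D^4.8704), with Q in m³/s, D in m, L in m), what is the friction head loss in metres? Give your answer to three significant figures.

h_f = 10.67·1400·0.316^1.852 / (100^1.852·0.501^4.8704) = 10.13 m

h_f ≈ 10.1 m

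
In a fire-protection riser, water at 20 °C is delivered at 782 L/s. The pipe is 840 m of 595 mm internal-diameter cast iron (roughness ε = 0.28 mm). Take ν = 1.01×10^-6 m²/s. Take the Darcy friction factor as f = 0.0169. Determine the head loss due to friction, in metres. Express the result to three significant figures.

h_f ≈ 9.62 m

V = 4Q/(πD²) = 4·0.782/(π·0.595²) = 2.812 m/s
h_f = f(L/D)V²/(2g) = 0.01690·(840/0.595)·2.812²/(2·9.81) = 9.619 m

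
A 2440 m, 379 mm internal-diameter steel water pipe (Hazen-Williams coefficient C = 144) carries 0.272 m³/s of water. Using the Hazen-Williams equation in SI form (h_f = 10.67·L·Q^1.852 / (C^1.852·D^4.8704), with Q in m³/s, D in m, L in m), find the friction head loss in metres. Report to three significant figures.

h_f ≈ 26.5 m

h_f = 10.67·2440·0.272^1.852 / (144^1.852·0.379^4.8704) = 26.50 m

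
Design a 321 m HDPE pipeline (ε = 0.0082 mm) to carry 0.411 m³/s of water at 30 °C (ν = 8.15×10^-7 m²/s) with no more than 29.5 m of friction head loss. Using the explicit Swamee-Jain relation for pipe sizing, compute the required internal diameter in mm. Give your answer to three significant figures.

D ≈ 280 mm

Swamee-Jain (Type III): D = 0.66·[ε^1.25·(LQ²/(gh_f))^4.75 + ν·Q^9.4·(L/(gh_f))^5.2]^0.04
LQ²/(gh_f) = 0.1874; L/(gh_f) = 1.109
Term 1 = ε^1.25·(…)^4.75 = 1.54×10^-10; Term 2 = ν·Q^9.4·(…)^5.2 = 3.28×10^-10
D = 0.66·(1.54×10^-10 + 3.28×10^-10)^0.04 = 0.2798 m = 280 mm
Check: V = 6.68 m/s, Re = 2.29×10^6, f = 0.01119, h_f = 29.2 m ≈ 29.5 m ✓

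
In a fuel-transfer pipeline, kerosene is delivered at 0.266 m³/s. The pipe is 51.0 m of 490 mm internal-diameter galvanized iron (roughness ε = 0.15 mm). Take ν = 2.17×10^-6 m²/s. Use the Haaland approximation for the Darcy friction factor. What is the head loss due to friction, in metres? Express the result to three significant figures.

V = 4Q/(πD²) = 4·0.266/(π·0.490²) = 1.411 m/s
Re = VD/ν = 1.411·0.490/2.17×10^-6 = 3.19×10^5 → turbulent
ε/D = 0.15/490 = 3.06×10^-4
Haaland: f = 0.01676
h_f = f(L/D)V²/(2g) = 0.01676·(51.0/0.490)·1.411²/(2·9.81) = 0.1769 m

h_f ≈ 0.177 m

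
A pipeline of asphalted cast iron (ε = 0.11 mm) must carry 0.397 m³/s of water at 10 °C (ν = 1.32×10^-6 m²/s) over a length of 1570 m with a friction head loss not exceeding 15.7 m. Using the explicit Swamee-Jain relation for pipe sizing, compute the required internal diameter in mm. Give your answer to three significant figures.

D ≈ 464 mm

Swamee-Jain (Type III): D = 0.66·[ε^1.25·(LQ²/(gh_f))^4.75 + ν·Q^9.4·(L/(gh_f))^5.2]^0.04
LQ²/(gh_f) = 1.607; L/(gh_f) = 10.19
Term 1 = ε^1.25·(…)^4.75 = 1.07×10^-4; Term 2 = ν·Q^9.4·(…)^5.2 = 3.91×10^-5
D = 0.66·(1.07×10^-4 + 3.91×10^-5)^0.04 = 0.4636 m = 464 mm
Check: V = 2.35 m/s, Re = 8.26×10^5, f = 0.01532, h_f = 14.6 m ≈ 15.7 m ✓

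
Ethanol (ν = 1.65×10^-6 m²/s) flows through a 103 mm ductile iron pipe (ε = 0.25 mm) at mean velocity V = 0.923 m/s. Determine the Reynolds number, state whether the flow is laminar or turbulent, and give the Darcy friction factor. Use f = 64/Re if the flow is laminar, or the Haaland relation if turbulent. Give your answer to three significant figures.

Re = VD/ν = 0.9230·0.103/1.65×10^-6 = 5.76×10^4
Re > 4000 → turbulent; ε/D = 0.00243
Haaland: f = 0.02695

Re ≈ 5.76×10^4; turbulent; f ≈ 0.0269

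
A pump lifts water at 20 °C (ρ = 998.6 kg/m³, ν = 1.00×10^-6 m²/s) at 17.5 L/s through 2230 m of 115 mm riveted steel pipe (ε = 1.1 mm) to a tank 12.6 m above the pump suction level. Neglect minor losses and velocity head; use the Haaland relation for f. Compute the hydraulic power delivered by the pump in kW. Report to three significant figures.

P_hyd ≈ 20.3 kW

V = 4Q/(πD²) = 1.685 m/s; Re = 1.94×10^5; ε/D = 0.00957; f = 0.03771
h_f = f(L/D)V²/2g = 105.8 m
Total head H = z + h_f = 12.6 + 105.8 = 118.4 m
P_hyd = ρgQH = 998.6·9.81·0.0175·118.4 = 20.30 kW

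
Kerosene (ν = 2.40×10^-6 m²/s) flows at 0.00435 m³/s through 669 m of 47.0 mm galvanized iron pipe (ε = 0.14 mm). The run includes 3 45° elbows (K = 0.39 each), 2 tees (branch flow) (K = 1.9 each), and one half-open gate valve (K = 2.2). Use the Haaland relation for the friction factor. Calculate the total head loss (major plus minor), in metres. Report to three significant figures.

H_L ≈ 132 m

V = 4Q/(πD²) = 2.507 m/s; V²/2g = 0.3204 m
Re = 4.91×10^4, ε/D = 0.00298 → f = 0.02845 (Haaland)
Major: h_f = f(L/D)·V²/2g = 0.02845·14234·0.3204 = 129.7 m
Minor: ΣK = 7.17; h_m = ΣK·V²/2g = 2.297 m
Total H_L = 129.7 + 2.297 = 132.0 m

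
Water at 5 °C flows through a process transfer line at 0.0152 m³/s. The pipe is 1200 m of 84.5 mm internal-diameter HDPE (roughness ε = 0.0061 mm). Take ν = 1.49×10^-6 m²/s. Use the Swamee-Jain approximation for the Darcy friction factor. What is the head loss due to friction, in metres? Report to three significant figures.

V = 4Q/(πD²) = 4·0.0152/(π·0.0845²) = 2.710 m/s
Re = VD/ν = 2.710·0.0845/1.49×10^-6 = 1.54×10^5 → turbulent
ε/D = 0.0061/84.5 = 7.22×10^-5
Swamee-Jain: f = 0.01691
h_f = f(L/D)V²/(2g) = 0.01691·(1200/0.0845)·2.710²/(2·9.81) = 89.90 m

h_f ≈ 89.9 m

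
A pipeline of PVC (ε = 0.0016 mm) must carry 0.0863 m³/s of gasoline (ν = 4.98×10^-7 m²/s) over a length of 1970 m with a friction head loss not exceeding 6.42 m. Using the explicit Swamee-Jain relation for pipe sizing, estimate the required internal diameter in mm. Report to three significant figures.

Swamee-Jain (Type III): D = 0.66·[ε^1.25·(LQ²/(gh_f))^4.75 + ν·Q^9.4·(L/(gh_f))^5.2]^0.04
LQ²/(gh_f) = 0.2330; L/(gh_f) = 31.28
Term 1 = ε^1.25·(…)^4.75 = 5.62×10^-11; Term 2 = ν·Q^9.4·(…)^5.2 = 2.96×10^-9
D = 0.66·(5.62×10^-11 + 2.96×10^-9)^0.04 = 0.3011 m = 301 mm
Check: V = 1.21 m/s, Re = 7.33×10^5, f = 0.01235, h_f = 6.05 m ≈ 6.42 m ✓

D ≈ 301 mm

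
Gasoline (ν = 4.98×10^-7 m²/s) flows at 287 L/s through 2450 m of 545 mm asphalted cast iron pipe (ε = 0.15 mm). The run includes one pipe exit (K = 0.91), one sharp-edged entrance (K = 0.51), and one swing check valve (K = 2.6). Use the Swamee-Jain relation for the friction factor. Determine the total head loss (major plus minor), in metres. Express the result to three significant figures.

H_L ≈ 5.63 m

V = 4Q/(πD²) = 1.230 m/s; V²/2g = 0.07714 m
Re = 1.35×10^6, ε/D = 2.75×10^-4 → f = 0.01534 (Swamee-Jain)
Major: h_f = f(L/D)·V²/2g = 0.01534·4495·0.07714 = 5.320 m
Minor: ΣK = 4.02; h_m = ΣK·V²/2g = 0.3101 m
Total H_L = 5.320 + 0.3101 = 5.630 m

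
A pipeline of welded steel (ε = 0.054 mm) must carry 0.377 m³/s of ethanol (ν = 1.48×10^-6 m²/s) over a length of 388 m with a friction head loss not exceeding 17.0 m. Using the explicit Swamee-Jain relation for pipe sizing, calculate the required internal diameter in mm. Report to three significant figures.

D ≈ 333 mm

Swamee-Jain (Type III): D = 0.66·[ε^1.25·(LQ²/(gh_f))^4.75 + ν·Q^9.4·(L/(gh_f))^5.2]^0.04
LQ²/(gh_f) = 0.3307; L/(gh_f) = 2.327
Term 1 = ε^1.25·(…)^4.75 = 2.41×10^-8; Term 2 = ν·Q^9.4·(…)^5.2 = 1.24×10^-8
D = 0.66·(2.41×10^-8 + 1.24×10^-8)^0.04 = 0.3327 m = 333 mm
Check: V = 4.34 m/s, Re = 9.75×10^5, f = 0.01436, h_f = 16.0 m ≈ 17.0 m ✓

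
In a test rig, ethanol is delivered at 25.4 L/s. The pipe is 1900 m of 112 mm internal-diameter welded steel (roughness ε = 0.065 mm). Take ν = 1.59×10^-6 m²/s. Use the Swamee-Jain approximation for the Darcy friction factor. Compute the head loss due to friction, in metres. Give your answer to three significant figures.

h_f ≈ 112 m

V = 4Q/(πD²) = 4·0.0254/(π·0.112²) = 2.578 m/s
Re = VD/ν = 2.578·0.112/1.59×10^-6 = 1.82×10^5 → turbulent
ε/D = 0.065/112 = 5.80×10^-4
Swamee-Jain: f = 0.01950
h_f = f(L/D)V²/(2g) = 0.01950·(1900/0.112)·2.578²/(2·9.81) = 112.1 m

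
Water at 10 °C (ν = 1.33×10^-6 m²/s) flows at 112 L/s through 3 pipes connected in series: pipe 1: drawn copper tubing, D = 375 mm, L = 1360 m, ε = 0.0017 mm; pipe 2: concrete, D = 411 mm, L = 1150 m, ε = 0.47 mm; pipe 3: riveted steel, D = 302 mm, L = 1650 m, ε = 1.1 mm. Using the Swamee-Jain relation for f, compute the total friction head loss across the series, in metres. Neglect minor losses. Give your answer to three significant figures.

H ≈ 24.1 m

Pipe 1: V = 1.014 m/s, Re = 2.86×10^5, ε/D = 4.53×10^-6, f = 0.01456, h_1 = f(L/D)V²/2g = 2.767 m
Pipe 2: V = 0.8442 m/s, Re = 2.61×10^5, ε/D = 0.00114, f = 0.02145, h_2 = f(L/D)V²/2g = 2.180 m
Pipe 3: V = 1.564 m/s, Re = 3.55×10^5, ε/D = 0.00364, f = 0.02812, h_3 = f(L/D)V²/2g = 19.14 m
Series → Q common, losses add: H = Σh = 24.09 m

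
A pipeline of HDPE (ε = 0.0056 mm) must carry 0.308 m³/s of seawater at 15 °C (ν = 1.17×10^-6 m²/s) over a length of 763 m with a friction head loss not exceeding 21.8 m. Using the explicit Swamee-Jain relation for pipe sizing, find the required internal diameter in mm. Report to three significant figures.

Swamee-Jain (Type III): D = 0.66·[ε^1.25·(LQ²/(gh_f))^4.75 + ν·Q^9.4·(L/(gh_f))^5.2]^0.04
LQ²/(gh_f) = 0.3385; L/(gh_f) = 3.568
Term 1 = ε^1.25·(…)^4.75 = 1.59×10^-9; Term 2 = ν·Q^9.4·(…)^5.2 = 1.36×10^-8
D = 0.66·(1.59×10^-9 + 1.36×10^-8)^0.04 = 0.3212 m = 321 mm
Check: V = 3.80 m/s, Re = 1.04×10^6, f = 0.01195, h_f = 20.9 m ≈ 21.8 m ✓

D ≈ 321 mm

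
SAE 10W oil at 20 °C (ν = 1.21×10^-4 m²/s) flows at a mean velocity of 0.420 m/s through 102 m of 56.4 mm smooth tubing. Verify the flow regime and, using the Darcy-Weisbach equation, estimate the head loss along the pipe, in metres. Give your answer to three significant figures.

h_f ≈ 5.32 m

Re = VD/ν = 0.420·0.05640/1.21×10^-4 = 196 → laminar (Re < 2300)
f = 64/Re = 0.3269
h_f = f(L/D)V²/(2g) = 0.3269·(102/0.05640)·0.420²/(2·9.81) = 5.316 m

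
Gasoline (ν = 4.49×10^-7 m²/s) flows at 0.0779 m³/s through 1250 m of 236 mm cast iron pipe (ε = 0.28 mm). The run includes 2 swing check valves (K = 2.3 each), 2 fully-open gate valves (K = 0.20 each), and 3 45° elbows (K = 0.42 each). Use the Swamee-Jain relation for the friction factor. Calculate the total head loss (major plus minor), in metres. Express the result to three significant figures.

V = 4Q/(πD²) = 1.781 m/s; V²/2g = 0.1616 m
Re = 9.36×10^5, ε/D = 0.00119 → f = 0.02086 (Swamee-Jain)
Major: h_f = f(L/D)·V²/2g = 0.02086·5297·0.1616 = 17.85 m
Minor: ΣK = 6.26; h_m = ΣK·V²/2g = 1.012 m
Total H_L = 17.85 + 1.012 = 18.87 m

H_L ≈ 18.9 m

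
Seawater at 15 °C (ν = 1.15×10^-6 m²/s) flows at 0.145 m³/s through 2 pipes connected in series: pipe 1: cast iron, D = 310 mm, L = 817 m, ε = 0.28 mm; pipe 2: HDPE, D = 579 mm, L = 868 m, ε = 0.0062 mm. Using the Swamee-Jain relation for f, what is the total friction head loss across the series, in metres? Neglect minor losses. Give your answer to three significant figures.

H ≈ 10.2 m

Pipe 1: V = 1.921 m/s, Re = 5.18×10^5, ε/D = 9.03×10^-4, f = 0.01990, h_1 = f(L/D)V²/2g = 9.865 m
Pipe 2: V = 0.5507 m/s, Re = 2.77×10^5, ε/D = 1.07×10^-5, f = 0.01471, h_2 = f(L/D)V²/2g = 0.3408 m
Series → Q common, losses add: H = Σh = 10.21 m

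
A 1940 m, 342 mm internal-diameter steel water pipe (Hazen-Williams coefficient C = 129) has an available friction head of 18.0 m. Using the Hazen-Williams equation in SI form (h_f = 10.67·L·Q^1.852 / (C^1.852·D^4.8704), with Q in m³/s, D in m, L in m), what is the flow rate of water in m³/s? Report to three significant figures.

Rearranging: Q = [h_f·C^1.852·D^4.8704 / (10.67·L)]^(1/1.852)
Q = [18.0·129^1.852·0.342^4.8704 / (10.67·1940)]^0.540 = 0.1708 m³/s

Q ≈ 0.171 m³/s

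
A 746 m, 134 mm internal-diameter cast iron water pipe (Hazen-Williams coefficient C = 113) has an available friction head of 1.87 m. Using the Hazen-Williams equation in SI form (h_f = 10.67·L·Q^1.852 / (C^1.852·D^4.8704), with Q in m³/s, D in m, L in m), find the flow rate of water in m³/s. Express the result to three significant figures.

Q ≈ 0.00628 m³/s

Rearranging: Q = [h_f·C^1.852·D^4.8704 / (10.67·L)]^(1/1.852)
Q = [1.87·113^1.852·0.134^4.8704 / (10.67·746)]^0.540 = 0.006281 m³/s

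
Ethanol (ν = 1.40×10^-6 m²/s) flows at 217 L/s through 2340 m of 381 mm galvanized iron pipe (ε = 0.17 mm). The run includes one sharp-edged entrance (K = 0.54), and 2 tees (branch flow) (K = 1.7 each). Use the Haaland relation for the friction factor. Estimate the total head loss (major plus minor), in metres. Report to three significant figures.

H_L ≈ 20.2 m

V = 4Q/(πD²) = 1.903 m/s; V²/2g = 0.1846 m
Re = 5.18×10^5, ε/D = 4.46×10^-4 → f = 0.01720 (Haaland)
Major: h_f = f(L/D)·V²/2g = 0.01720·6142·0.1846 = 19.50 m
Minor: ΣK = 3.94; h_m = ΣK·V²/2g = 0.7275 m
Total H_L = 19.50 + 0.7275 = 20.23 m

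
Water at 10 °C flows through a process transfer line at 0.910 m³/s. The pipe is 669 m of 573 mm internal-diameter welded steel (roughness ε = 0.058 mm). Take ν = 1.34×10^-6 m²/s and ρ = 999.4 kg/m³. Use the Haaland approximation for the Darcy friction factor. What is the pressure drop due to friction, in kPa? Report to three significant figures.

V = 4Q/(πD²) = 4·0.910/(π·0.573²) = 3.529 m/s
Re = VD/ν = 3.529·0.573/1.34×10^-6 = 1.51×10^6 → turbulent
ε/D = 0.058/573 = 1.01×10^-4
Haaland: f = 0.01296
h_f = f(L/D)V²/(2g) = 0.01296·(669/0.573)·3.529²/(2·9.81) = 9.605 m
Δp = ρg·h_f = 999.4·9.81·9.605 = 94.17 kPa

Δp ≈ 94.2 kPa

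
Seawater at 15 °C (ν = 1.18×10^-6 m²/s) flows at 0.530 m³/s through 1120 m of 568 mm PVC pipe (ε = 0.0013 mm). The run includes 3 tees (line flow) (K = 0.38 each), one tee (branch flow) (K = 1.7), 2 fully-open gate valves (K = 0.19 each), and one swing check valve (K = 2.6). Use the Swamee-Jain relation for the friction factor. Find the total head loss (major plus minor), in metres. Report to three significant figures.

V = 4Q/(πD²) = 2.092 m/s; V²/2g = 0.2230 m
Re = 1.01×10^6, ε/D = 2.29×10^-6 → f = 0.01165 (Swamee-Jain)
Major: h_f = f(L/D)·V²/2g = 0.01165·1972·0.2230 = 5.123 m
Minor: ΣK = 5.82; h_m = ΣK·V²/2g = 1.298 m
Total H_L = 5.123 + 1.298 = 6.421 m

H_L ≈ 6.42 m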